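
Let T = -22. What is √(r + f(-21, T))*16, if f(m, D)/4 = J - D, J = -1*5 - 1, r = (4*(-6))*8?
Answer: 128*I*√2 ≈ 181.02*I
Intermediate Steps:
r = -192 (r = -24*8 = -192)
J = -6 (J = -5 - 1 = -6)
f(m, D) = -24 - 4*D (f(m, D) = 4*(-6 - D) = -24 - 4*D)
√(r + f(-21, T))*16 = √(-192 + (-24 - 4*(-22)))*16 = √(-192 + (-24 + 88))*16 = √(-192 + 64)*16 = √(-128)*16 = (8*I*√2)*16 = 128*I*√2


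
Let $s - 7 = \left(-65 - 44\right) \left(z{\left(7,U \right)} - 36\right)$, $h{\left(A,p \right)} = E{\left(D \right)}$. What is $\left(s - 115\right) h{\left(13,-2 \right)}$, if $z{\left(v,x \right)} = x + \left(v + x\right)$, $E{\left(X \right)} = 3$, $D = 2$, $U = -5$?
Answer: $12429$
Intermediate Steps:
$h{\left(A,p \right)} = 3$
$z{\left(v,x \right)} = v + 2 x$
$s = 4258$ ($s = 7 + \left(-65 - 44\right) \left(\left(7 + 2 \left(-5\right)\right) - 36\right) = 7 - 109 \left(\left(7 - 10\right) - 36\right) = 7 - 109 \left(-3 - 36\right) = 7 - -4251 = 7 + 4251 = 4258$)
$\left(s - 115\right) h{\left(13,-2 \right)} = \left(4258 - 115\right) 3 = 4143 \cdot 3 = 12429$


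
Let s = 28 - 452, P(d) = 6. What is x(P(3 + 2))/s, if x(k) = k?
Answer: -3/212 ≈ -0.014151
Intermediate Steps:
s = -424
x(P(3 + 2))/s = 6/(-424) = 6*(-1/424) = -3/212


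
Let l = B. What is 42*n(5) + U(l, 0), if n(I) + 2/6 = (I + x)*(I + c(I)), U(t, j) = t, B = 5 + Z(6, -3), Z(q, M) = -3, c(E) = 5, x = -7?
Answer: -852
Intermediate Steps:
B = 2 (B = 5 - 3 = 2)
l = 2
n(I) = -⅓ + (-7 + I)*(5 + I) (n(I) = -⅓ + (I - 7)*(I + 5) = -⅓ + (-7 + I)*(5 + I))
42*n(5) + U(l, 0) = 42*(-106/3 + 5² - 2*5) + 2 = 42*(-106/3 + 25 - 10) + 2 = 42*(-61/3) + 2 = -854 + 2 = -852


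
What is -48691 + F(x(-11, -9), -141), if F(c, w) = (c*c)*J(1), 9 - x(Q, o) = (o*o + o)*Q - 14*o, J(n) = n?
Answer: 406934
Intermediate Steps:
x(Q, o) = 9 + 14*o - Q*(o + o**2) (x(Q, o) = 9 - ((o*o + o)*Q - 14*o) = 9 - ((o**2 + o)*Q - 14*o) = 9 - ((o + o**2)*Q - 14*o) = 9 - (Q*(o + o**2) - 14*o) = 9 - (-14*o + Q*(o + o**2)) = 9 + (14*o - Q*(o + o**2)) = 9 + 14*o - Q*(o + o**2))
F(c, w) = c**2 (F(c, w) = (c*c)*1 = c**2*1 = c**2)
-48691 + F(x(-11, -9), -141) = -48691 + (9 + 14*(-9) - 1*(-11)*(-9) - 1*(-11)*(-9)**2)**2 = -48691 + (9 - 126 - 99 - 1*(-11)*81)**2 = -48691 + (9 - 126 - 99 + 891)**2 = -48691 + 675**2 = -48691 + 455625 = 406934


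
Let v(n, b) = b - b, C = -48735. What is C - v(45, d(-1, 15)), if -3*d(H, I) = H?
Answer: -48735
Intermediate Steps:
d(H, I) = -H/3
v(n, b) = 0
C - v(45, d(-1, 15)) = -48735 - 1*0 = -48735 + 0 = -48735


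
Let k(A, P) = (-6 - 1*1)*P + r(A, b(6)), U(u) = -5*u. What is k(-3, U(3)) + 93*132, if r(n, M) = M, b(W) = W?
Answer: 12387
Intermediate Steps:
k(A, P) = 6 - 7*P (k(A, P) = (-6 - 1*1)*P + 6 = (-6 - 1)*P + 6 = -7*P + 6 = 6 - 7*P)
k(-3, U(3)) + 93*132 = (6 - (-35)*3) + 93*132 = (6 - 7*(-15)) + 12276 = (6 + 105) + 12276 = 111 + 12276 = 12387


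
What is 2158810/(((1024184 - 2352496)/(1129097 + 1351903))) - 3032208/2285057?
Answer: -1529848338625255362/379408579223 ≈ -4.0322e+6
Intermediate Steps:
2158810/(((1024184 - 2352496)/(1129097 + 1351903))) - 3032208/2285057 = 2158810/((-1328312/2481000)) - 3032208*1/2285057 = 2158810/((-1328312*1/2481000)) - 3032208/2285057 = 2158810/(-166039/310125) - 3032208/2285057 = 2158810*(-310125/166039) - 3032208/2285057 = -669500951250/166039 - 3032208/2285057 = -1529848338625255362/379408579223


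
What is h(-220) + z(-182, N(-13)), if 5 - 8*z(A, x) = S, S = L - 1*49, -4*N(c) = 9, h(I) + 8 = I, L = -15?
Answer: -1755/8 ≈ -219.38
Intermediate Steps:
h(I) = -8 + I
N(c) = -9/4 (N(c) = -1/4*9 = -9/4)
S = -64 (S = -15 - 1*49 = -15 - 49 = -64)
z(A, x) = 69/8 (z(A, x) = 5/8 - 1/8*(-64) = 5/8 + 8 = 69/8)
h(-220) + z(-182, N(-13)) = (-8 - 220) + 69/8 = -228 + 69/8 = -1755/8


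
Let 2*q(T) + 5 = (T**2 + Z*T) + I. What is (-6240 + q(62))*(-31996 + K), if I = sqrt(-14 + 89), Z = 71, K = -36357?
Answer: 289748367/2 - 341765*sqrt(3)/2 ≈ 1.4458e+8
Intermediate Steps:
I = 5*sqrt(3) (I = sqrt(75) = 5*sqrt(3) ≈ 8.6602)
q(T) = -5/2 + T**2/2 + 5*sqrt(3)/2 + 71*T/2 (q(T) = -5/2 + ((T**2 + 71*T) + 5*sqrt(3))/2 = -5/2 + (T**2 + 5*sqrt(3) + 71*T)/2 = -5/2 + (T**2/2 + 5*sqrt(3)/2 + 71*T/2) = -5/2 + T**2/2 + 5*sqrt(3)/2 + 71*T/2)
(-6240 + q(62))*(-31996 + K) = (-6240 + (-5/2 + (1/2)*62**2 + 5*sqrt(3)/2 + (71/2)*62))*(-31996 - 36357) = (-6240 + (-5/2 + (1/2)*3844 + 5*sqrt(3)/2 + 2201))*(-68353) = (-6240 + (-5/2 + 1922 + 5*sqrt(3)/2 + 2201))*(-68353) = (-6240 + (8241/2 + 5*sqrt(3)/2))*(-68353) = (-4239/2 + 5*sqrt(3)/2)*(-68353) = 289748367/2 - 341765*sqrt(3)/2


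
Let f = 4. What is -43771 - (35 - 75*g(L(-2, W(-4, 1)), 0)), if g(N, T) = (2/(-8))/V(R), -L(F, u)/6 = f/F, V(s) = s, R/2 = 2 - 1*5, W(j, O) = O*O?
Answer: -350423/8 ≈ -43803.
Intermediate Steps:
W(j, O) = O**2
R = -6 (R = 2*(2 - 1*5) = 2*(2 - 5) = 2*(-3) = -6)
L(F, u) = -24/F
g(N, T) = 1/24 (g(N, T) = (2/(-8))/(-6) = (2*(-1/8))*(-1/6) = -1/4*(-1/6) = 1/24)
-43771 - (35 - 75*g(L(-2, W(-4, 1)), 0)) = -43771 - (35 - 75*1/24) = -43771 - (35 - 25/8) = -43771 - 1*255/8 = -43771 - 255/8 = -350423/8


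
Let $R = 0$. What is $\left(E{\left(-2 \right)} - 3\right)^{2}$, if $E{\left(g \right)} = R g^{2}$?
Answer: $9$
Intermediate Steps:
$E{\left(g \right)} = 0$ ($E{\left(g \right)} = 0 g^{2} = 0$)
$\left(E{\left(-2 \right)} - 3\right)^{2} = \left(0 - 3\right)^{2} = \left(-3\right)^{2} = 9$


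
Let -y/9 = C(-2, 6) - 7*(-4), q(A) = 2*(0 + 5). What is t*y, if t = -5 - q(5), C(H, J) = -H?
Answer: 4050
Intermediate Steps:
q(A) = 10 (q(A) = 2*5 = 10)
t = -15 (t = -5 - 1*10 = -5 - 10 = -15)
y = -270 (y = -9*(-1*(-2) - 7*(-4)) = -9*(2 + 28) = -9*30 = -270)
t*y = -15*(-270) = 4050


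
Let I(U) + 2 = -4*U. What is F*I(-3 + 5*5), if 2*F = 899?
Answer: -40455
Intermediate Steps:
I(U) = -2 - 4*U
F = 899/2 (F = (1/2)*899 = 899/2 ≈ 449.50)
F*I(-3 + 5*5) = 899*(-2 - 4*(-3 + 5*5))/2 = 899*(-2 - 4*(-3 + 25))/2 = 899*(-2 - 4*22)/2 = 899*(-2 - 88)/2 = (899/2)*(-90) = -40455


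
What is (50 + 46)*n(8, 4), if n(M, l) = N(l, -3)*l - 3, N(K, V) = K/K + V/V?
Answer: 480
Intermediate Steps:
N(K, V) = 2 (N(K, V) = 1 + 1 = 2)
n(M, l) = -3 + 2*l (n(M, l) = 2*l - 3 = -3 + 2*l)
(50 + 46)*n(8, 4) = (50 + 46)*(-3 + 2*4) = 96*(-3 + 8) = 96*5 = 480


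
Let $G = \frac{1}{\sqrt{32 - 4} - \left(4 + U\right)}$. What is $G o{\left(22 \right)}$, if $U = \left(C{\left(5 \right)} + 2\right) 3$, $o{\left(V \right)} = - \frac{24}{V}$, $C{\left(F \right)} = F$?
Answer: $\frac{100}{2189} + \frac{8 \sqrt{7}}{2189} \approx 0.055352$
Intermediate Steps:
$U = 21$ ($U = \left(5 + 2\right) 3 = 7 \cdot 3 = 21$)
$G = \frac{1}{-25 + 2 \sqrt{7}}$ ($G = \frac{1}{\sqrt{32 - 4} - 25} = \frac{1}{\sqrt{28} - 25} = \frac{1}{2 \sqrt{7} - 25} = \frac{1}{-25 + 2 \sqrt{7}} \approx -0.05074$)
$G o{\left(22 \right)} = \left(- \frac{25}{597} - \frac{2 \sqrt{7}}{597}\right) \left(- \frac{24}{22}\right) = \left(- \frac{25}{597} - \frac{2 \sqrt{7}}{597}\right) \left(\left(-24\right) \frac{1}{22}\right) = \left(- \frac{25}{597} - \frac{2 \sqrt{7}}{597}\right) \left(- \frac{12}{11}\right) = \frac{100}{2189} + \frac{8 \sqrt{7}}{2189}$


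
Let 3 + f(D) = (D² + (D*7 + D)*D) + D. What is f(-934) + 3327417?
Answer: 11177684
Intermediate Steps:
f(D) = -3 + D + 9*D² (f(D) = -3 + ((D² + (D*7 + D)*D) + D) = -3 + ((D² + (7*D + D)*D) + D) = -3 + ((D² + (8*D)*D) + D) = -3 + ((D² + 8*D²) + D) = -3 + (9*D² + D) = -3 + (D + 9*D²) = -3 + D + 9*D²)
f(-934) + 3327417 = (-3 - 934 + 9*(-934)²) + 3327417 = (-3 - 934 + 9*872356) + 3327417 = (-3 - 934 + 7851204) + 3327417 = 7850267 + 3327417 = 11177684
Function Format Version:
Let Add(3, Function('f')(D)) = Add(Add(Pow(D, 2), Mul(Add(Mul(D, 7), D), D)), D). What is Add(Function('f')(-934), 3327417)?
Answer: 11177684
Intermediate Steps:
Function('f')(D) = Add(-3, D, Mul(9, Pow(D, 2))) (Function('f')(D) = Add(-3, Add(Add(Pow(D, 2), Mul(Add(Mul(D, 7), D), D)), D)) = Add(-3, Add(Add(Pow(D, 2), Mul(Add(Mul(7, D), D), D)), D)) = Add(-3, Add(Add(Pow(D, 2), Mul(Mul(8, D), D)), D)) = Add(-3, Add(Add(Pow(D, 2), Mul(8, Pow(D, 2))), D)) = Add(-3, Add(Mul(9, Pow(D, 2)), D)) = Add(-3, Add(D, Mul(9, Pow(D, 2)))) = Add(-3, D, Mul(9, Pow(D, 2))))
Add(Function('f')(-934), 3327417) = Add(Add(-3, -934, Mul(9, Pow(-934, 2))), 3327417) = Add(Add(-3, -934, Mul(9, 872356)), 3327417) = Add(Add(-3, -934, 7851204), 3327417) = Add(7850267, 3327417) = 11177684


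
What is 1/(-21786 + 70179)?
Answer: 1/48393 ≈ 2.0664e-5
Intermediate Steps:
1/(-21786 + 70179) = 1/48393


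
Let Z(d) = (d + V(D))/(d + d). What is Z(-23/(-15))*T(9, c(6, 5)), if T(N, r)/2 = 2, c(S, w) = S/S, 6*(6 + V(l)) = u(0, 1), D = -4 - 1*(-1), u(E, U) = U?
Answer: -129/23 ≈ -5.6087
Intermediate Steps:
D = -3 (D = -4 + 1 = -3)
V(l) = -35/6 (V(l) = -6 + (⅙)*1 = -6 + ⅙ = -35/6)
Z(d) = (-35/6 + d)/(2*d) (Z(d) = (d - 35/6)/(d + d) = (-35/6 + d)/((2*d)) = (-35/6 + d)*(1/(2*d)) = (-35/6 + d)/(2*d))
c(S, w) = 1
T(N, r) = 4 (T(N, r) = 2*2 = 4)
Z(-23/(-15))*T(9, c(6, 5)) = ((-35 + 6*(-23/(-15)))/(12*((-23/(-15)))))*4 = ((-35 + 6*(-23*(-1/15)))/(12*((-23*(-1/15)))))*4 = ((-35 + 6*(23/15))/(12*(23/15)))*4 = ((1/12)*(15/23)*(-35 + 46/5))*4 = ((1/12)*(15/23)*(-129/5))*4 = -129/92*4 = -129/23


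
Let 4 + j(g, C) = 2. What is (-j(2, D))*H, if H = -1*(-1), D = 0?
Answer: 2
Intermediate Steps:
j(g, C) = -2 (j(g, C) = -4 + 2 = -2)
H = 1
(-j(2, D))*H = -1*(-2)*1 = 2*1 = 2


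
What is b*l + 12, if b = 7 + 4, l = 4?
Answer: 56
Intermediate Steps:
b = 11
b*l + 12 = 11*4 + 12 = 44 + 12 = 56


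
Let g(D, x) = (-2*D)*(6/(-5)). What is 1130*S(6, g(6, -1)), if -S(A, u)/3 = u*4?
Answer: -195264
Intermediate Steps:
g(D, x) = 12*D/5 (g(D, x) = (-2*D)*(6*(-1/5)) = -2*D*(-6/5) = 12*D/5)
S(A, u) = -12*u (S(A, u) = -3*u*4 = -12*u)
1130*S(6, g(6, -1)) = 1130*(-144*6/5) = 1130*(-12*72/5) = 1130*(-864/5) = -195264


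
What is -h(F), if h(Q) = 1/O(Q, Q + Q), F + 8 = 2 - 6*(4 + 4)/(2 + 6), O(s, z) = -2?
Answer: ½ ≈ 0.50000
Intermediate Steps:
F = -12 (F = -8 + (2 - 6*(4 + 4)/(2 + 6)) = -8 + (2 - 48/8) = -8 + (2 - 6*1) = -8 + (2 - 6) = -8 - 4 = -12)
h(Q) = -½ (h(Q) = 1/(-2) = -½)
-h(F) = -1*(-½) = ½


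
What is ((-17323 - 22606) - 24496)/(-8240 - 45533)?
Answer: 64425/53773 ≈ 1.1981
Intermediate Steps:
((-17323 - 22606) - 24496)/(-8240 - 45533) = (-39929 - 24496)/(-53773) = -64425*(-1/53773) = 64425/53773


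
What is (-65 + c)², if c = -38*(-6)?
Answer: 26569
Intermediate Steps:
c = 228
(-65 + c)² = (-65 + 228)² = 163² = 26569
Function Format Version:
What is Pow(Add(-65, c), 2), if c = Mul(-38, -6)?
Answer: 26569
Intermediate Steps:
c = 228
Pow(Add(-65, c), 2) = Pow(Add(-65, 228), 2) = Pow(163, 2) = 26569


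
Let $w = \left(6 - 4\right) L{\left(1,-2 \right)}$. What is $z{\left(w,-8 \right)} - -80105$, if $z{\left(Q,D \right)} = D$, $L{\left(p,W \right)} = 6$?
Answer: $80097$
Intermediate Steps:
$w = 12$ ($w = \left(6 - 4\right) 6 = 2 \cdot 6 = 12$)
$z{\left(w,-8 \right)} - -80105 = -8 - -80105 = -8 + 80105 = 80097$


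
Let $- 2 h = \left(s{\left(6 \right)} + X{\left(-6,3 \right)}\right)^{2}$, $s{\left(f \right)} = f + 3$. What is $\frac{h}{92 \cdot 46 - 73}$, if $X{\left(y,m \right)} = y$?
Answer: $- \frac{9}{8318} \approx -0.001082$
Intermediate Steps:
$s{\left(f \right)} = 3 + f$
$h = - \frac{9}{2}$ ($h = - \frac{\left(\left(3 + 6\right) - 6\right)^{2}}{2} = - \frac{\left(9 - 6\right)^{2}}{2} = - \frac{3^{2}}{2} = \left(- \frac{1}{2}\right) 9 = - \frac{9}{2} \approx -4.5$)
$\frac{h}{92 \cdot 46 - 73} = - \frac{9}{2 \left(92 \cdot 46 - 73\right)} = - \frac{9}{2 \left(4232 - 73\right)} = - \frac{9}{2 \cdot 4159} = \left(- \frac{9}{2}\right) \frac{1}{4159} = - \frac{9}{8318}$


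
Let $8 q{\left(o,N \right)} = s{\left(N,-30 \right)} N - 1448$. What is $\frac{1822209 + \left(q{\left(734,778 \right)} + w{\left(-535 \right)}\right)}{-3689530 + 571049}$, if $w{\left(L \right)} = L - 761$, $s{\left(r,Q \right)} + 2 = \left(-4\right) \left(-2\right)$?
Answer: $- \frac{3642631}{6236962} \approx -0.58404$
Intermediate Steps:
$s{\left(r,Q \right)} = 6$ ($s{\left(r,Q \right)} = -2 - -8 = -2 + 8 = 6$)
$w{\left(L \right)} = -761 + L$
$q{\left(o,N \right)} = -181 + \frac{3 N}{4}$ ($q{\left(o,N \right)} = \frac{6 N - 1448}{8} = \frac{-1448 + 6 N}{8} = -181 + \frac{3 N}{4}$)
$\frac{1822209 + \left(q{\left(734,778 \right)} + w{\left(-535 \right)}\right)}{-3689530 + 571049} = \frac{1822209 + \left(\left(-181 + \frac{3}{4} \cdot 778\right) - 1296\right)}{-3689530 + 571049} = \frac{1822209 + \left(\left(-181 + \frac{1167}{2}\right) - 1296\right)}{-3118481} = \left(1822209 + \left(\frac{805}{2} - 1296\right)\right) \left(- \frac{1}{3118481}\right) = \left(1822209 - \frac{1787}{2}\right) \left(- \frac{1}{3118481}\right) = \frac{3642631}{2} \left(- \frac{1}{3118481}\right) = - \frac{3642631}{6236962}$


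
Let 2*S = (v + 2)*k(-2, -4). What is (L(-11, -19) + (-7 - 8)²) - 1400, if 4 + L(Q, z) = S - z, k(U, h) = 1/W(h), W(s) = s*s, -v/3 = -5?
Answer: -37103/32 ≈ -1159.5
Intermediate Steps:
v = 15 (v = -3*(-5) = 15)
W(s) = s²
k(U, h) = h⁻² (k(U, h) = 1/(h²) = h⁻²)
S = 17/32 (S = ((15 + 2)/(-4)²)/2 = (17*(1/16))/2 = (½)*(17/16) = 17/32 ≈ 0.53125)
L(Q, z) = -111/32 - z (L(Q, z) = -4 + (17/32 - z) = -111/32 - z)
(L(-11, -19) + (-7 - 8)²) - 1400 = ((-111/32 - 1*(-19)) + (-7 - 8)²) - 1400 = ((-111/32 + 19) + (-15)²) - 1400 = (497/32 + 225) - 1400 = 7697/32 - 1400 = -37103/32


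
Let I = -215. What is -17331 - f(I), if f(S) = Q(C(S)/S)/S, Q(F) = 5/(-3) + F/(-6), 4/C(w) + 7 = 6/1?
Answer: -801125834/46225 ≈ -17331.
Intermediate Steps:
C(w) = -4 (C(w) = 4/(-7 + 6/1) = 4/(-7 + 6*1) = 4/(-7 + 6) = 4/(-1) = 4*(-1) = -4)
Q(F) = -5/3 - F/6 (Q(F) = 5*(-⅓) + F*(-⅙) = -5/3 - F/6)
f(S) = (-5/3 + 2/(3*S))/S (f(S) = (-5/3 - (-2)/(3*S))/S = (-5/3 + 2/(3*S))/S)
-17331 - f(I) = -17331 - (2 - 5*(-215))/(3*(-215)²) = -17331 - (2 + 1075)/(3*46225) = -17331 - 1077/(3*46225) = -17331 - 1*359/46225 = -17331 - 359/46225 = -801125834/46225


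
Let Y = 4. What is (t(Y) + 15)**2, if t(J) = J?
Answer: 361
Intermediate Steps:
(t(Y) + 15)**2 = (4 + 15)**2 = 19**2 = 361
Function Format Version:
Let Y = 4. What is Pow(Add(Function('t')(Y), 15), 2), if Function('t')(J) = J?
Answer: 361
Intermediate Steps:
Pow(Add(Function('t')(Y), 15), 2) = Pow(Add(4, 15), 2) = Pow(19, 2) = 361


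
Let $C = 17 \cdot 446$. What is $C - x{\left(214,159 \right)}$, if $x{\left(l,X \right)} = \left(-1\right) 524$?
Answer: $8106$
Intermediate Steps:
$C = 7582$
$x{\left(l,X \right)} = -524$
$C - x{\left(214,159 \right)} = 7582 - -524 = 7582 + 524 = 8106$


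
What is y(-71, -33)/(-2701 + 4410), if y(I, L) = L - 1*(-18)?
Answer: -15/1709 ≈ -0.0087771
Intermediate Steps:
y(I, L) = 18 + L (y(I, L) = L + 18 = 18 + L)
y(-71, -33)/(-2701 + 4410) = (18 - 33)/(-2701 + 4410) = -15/1709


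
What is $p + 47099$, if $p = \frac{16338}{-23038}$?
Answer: $\frac{542525212}{11519} \approx 47098.0$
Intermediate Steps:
$p = - \frac{8169}{11519}$ ($p = 16338 \left(- \frac{1}{23038}\right) = - \frac{8169}{11519} \approx -0.70918$)
$p + 47099 = - \frac{8169}{11519} + 47099 = \frac{542525212}{11519}$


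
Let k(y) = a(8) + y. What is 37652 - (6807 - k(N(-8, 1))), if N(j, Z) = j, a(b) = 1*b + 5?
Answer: 30850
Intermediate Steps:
a(b) = 5 + b (a(b) = b + 5 = 5 + b)
k(y) = 13 + y (k(y) = (5 + 8) + y = 13 + y)
37652 - (6807 - k(N(-8, 1))) = 37652 - (6807 - (13 - 8)) = 37652 - (6807 - 1*5) = 37652 - (6807 - 5) = 37652 - 1*6802 = 37652 - 6802 = 30850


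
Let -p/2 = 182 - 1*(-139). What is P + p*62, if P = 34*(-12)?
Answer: -40212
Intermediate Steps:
p = -642 (p = -2*(182 - 1*(-139)) = -2*(182 + 139) = -2*321 = -642)
P = -408
P + p*62 = -408 - 642*62 = -408 - 39804 = -40212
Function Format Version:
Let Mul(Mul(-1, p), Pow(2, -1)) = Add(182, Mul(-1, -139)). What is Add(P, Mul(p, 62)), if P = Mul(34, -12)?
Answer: -40212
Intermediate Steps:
p = -642 (p = Mul(-2, Add(182, Mul(-1, -139))) = Mul(-2, Add(182, 139)) = Mul(-2, 321) = -642)
P = -408
Add(P, Mul(p, 62)) = Add(-408, Mul(-642, 62)) = Add(-408, -39804) = -40212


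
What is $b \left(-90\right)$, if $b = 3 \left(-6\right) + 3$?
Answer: $1350$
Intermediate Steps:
$b = -15$ ($b = -18 + 3 = -15$)
$b \left(-90\right) = \left(-15\right) \left(-90\right) = 1350$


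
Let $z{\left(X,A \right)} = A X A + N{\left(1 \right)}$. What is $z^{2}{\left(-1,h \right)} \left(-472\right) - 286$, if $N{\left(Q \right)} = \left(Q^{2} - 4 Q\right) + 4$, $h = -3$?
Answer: $-30494$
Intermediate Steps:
$N{\left(Q \right)} = 4 + Q^{2} - 4 Q$
$z{\left(X,A \right)} = 1 + X A^{2}$ ($z{\left(X,A \right)} = A X A + \left(4 + 1^{2} - 4\right) = X A^{2} + \left(4 + 1 - 4\right) = X A^{2} + 1 = 1 + X A^{2}$)
$z^{2}{\left(-1,h \right)} \left(-472\right) - 286 = \left(1 - \left(-3\right)^{2}\right)^{2} \left(-472\right) - 286 = \left(1 - 9\right)^{2} \left(-472\right) - 286 = \left(-8\right)^{2} \left(-472\right) - 286 = 64 \left(-472\right) - 286 = -30208 - 286 = -30494$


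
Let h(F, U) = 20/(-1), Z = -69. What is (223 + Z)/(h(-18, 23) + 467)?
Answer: 154/447 ≈ 0.34452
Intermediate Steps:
h(F, U) = -20 (h(F, U) = 20*(-1) = -20)
(223 + Z)/(h(-18, 23) + 467) = (223 - 69)/(-20 + 467) = 154/447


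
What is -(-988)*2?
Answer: 1976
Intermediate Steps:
-(-988)*2 = -76*(-26) = 1976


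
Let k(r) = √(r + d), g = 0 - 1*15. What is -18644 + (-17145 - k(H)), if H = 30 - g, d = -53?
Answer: -35789 - 2*I*√2 ≈ -35789.0 - 2.8284*I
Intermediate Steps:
g = -15 (g = 0 - 15 = -15)
H = 45 (H = 30 - 1*(-15) = 30 + 15 = 45)
k(r) = √(-53 + r) (k(r) = √(r - 53) = √(-53 + r))
-18644 + (-17145 - k(H)) = -18644 + (-17145 - √(-53 + 45)) = -18644 + (-17145 - √(-8)) = -18644 + (-17145 - 2*I*√2) = -35789 - 2*I*√2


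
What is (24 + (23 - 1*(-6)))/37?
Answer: 53/37 ≈ 1.4324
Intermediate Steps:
(24 + (23 - 1*(-6)))/37 = (24 + (23 + 6))/37 = (24 + 29)/37 = (1/37)*53 = 53/37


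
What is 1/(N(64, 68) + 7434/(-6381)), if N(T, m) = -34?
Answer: -709/24932 ≈ -0.028437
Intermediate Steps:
1/(N(64, 68) + 7434/(-6381)) = 1/(-34 + 7434/(-6381)) = 1/(-34 + 7434*(-1/6381)) = 1/(-34 - 826/709) = 1/(-24932/709) = -709/24932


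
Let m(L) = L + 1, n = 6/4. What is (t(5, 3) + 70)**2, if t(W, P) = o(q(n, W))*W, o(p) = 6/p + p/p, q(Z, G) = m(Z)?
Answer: 7569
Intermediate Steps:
n = 3/2 (n = 6*(1/4) = 3/2 ≈ 1.5000)
m(L) = 1 + L
q(Z, G) = 1 + Z
o(p) = 1 + 6/p (o(p) = 6/p + 1 = 1 + 6/p)
t(W, P) = 17*W/5 (t(W, P) = ((6 + (1 + 3/2))/(1 + 3/2))*W = ((6 + 5/2)/(5/2))*W = ((2/5)*(17/2))*W = 17*W/5)
(t(5, 3) + 70)**2 = ((17/5)*5 + 70)**2 = (17 + 70)**2 = 87**2 = 7569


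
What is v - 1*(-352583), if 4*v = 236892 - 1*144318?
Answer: 751453/2 ≈ 3.7573e+5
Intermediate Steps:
v = 46287/2 (v = (236892 - 1*144318)/4 = (236892 - 144318)/4 = (¼)*92574 = 46287/2 ≈ 23144.)
v - 1*(-352583) = 46287/2 - 1*(-352583) = 46287/2 + 352583 = 751453/2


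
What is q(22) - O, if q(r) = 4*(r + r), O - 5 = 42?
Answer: 129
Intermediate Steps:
O = 47 (O = 5 + 42 = 47)
q(r) = 8*r (q(r) = 4*(2*r) = 8*r)
q(22) - O = 8*22 - 1*47 = 176 - 47 = 129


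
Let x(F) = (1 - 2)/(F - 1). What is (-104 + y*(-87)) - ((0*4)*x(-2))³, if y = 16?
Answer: -1496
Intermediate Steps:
x(F) = -1/(-1 + F)
(-104 + y*(-87)) - ((0*4)*x(-2))³ = (-104 + 16*(-87)) - ((0*4)*(-1/(-1 - 2)))³ = (-104 - 1392) - (0*(-1/(-3)))³ = -1496 - (0*(-1*(-⅓)))³ = -1496 - (0*(⅓))³ = -1496 - 1*0³ = -1496 - 1*0 = -1496 + 0 = -1496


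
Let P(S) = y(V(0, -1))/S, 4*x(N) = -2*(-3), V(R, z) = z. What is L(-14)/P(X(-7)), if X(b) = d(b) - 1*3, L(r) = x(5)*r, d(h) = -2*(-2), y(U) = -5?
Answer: 21/5 ≈ 4.2000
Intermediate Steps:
x(N) = 3/2 (x(N) = (-2*(-3))/4 = (1/4)*6 = 3/2)
d(h) = 4
L(r) = 3*r/2
X(b) = 1 (X(b) = 4 - 1*3 = 4 - 3 = 1)
P(S) = -5/S
L(-14)/P(X(-7)) = ((3/2)*(-14))/((-5/1)) = -21/((-5*1)) = -21/(-5) = -21*(-1/5) = 21/5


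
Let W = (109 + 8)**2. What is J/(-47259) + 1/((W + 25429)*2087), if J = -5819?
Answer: 475058936113/3858190071894 ≈ 0.12313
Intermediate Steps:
W = 13689 (W = 117**2 = 13689)
J/(-47259) + 1/((W + 25429)*2087) = -5819/(-47259) + 1/((13689 + 25429)*2087) = -5819*(-1/47259) + (1/2087)/39118 = 5819/47259 + (1/39118)*(1/2087) = 5819/47259 + 1/81639266 = 475058936113/3858190071894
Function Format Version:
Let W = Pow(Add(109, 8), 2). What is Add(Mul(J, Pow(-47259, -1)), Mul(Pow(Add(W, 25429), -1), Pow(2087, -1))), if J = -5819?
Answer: Rational(475058936113, 3858190071894) ≈ 0.12313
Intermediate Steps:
W = 13689 (W = Pow(117, 2) = 13689)
Add(Mul(J, Pow(-47259, -1)), Mul(Pow(Add(W, 25429), -1), Pow(2087, -1))) = Add(Mul(-5819, Pow(-47259, -1)), Mul(Pow(Add(13689, 25429), -1), Pow(2087, -1))) = Add(Mul(-5819, Rational(-1, 47259)), Mul(Pow(39118, -1), Rational(1, 2087))) = Add(Rational(5819, 47259), Mul(Rational(1, 39118), Rational(1, 2087))) = Add(Rational(5819, 47259), Rational(1, 81639266)) = Rational(475058936113, 3858190071894)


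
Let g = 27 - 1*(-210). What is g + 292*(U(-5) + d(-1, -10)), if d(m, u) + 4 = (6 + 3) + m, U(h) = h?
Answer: -55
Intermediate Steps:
g = 237 (g = 27 + 210 = 237)
d(m, u) = 5 + m (d(m, u) = -4 + ((6 + 3) + m) = -4 + (9 + m) = 5 + m)
g + 292*(U(-5) + d(-1, -10)) = 237 + 292*(-5 + (5 - 1)) = 237 + 292*(-5 + 4) = 237 + 292*(-1) = 237 - 292 = -55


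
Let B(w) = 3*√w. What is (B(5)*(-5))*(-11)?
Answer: 165*√5 ≈ 368.95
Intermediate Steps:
(B(5)*(-5))*(-11) = ((3*√5)*(-5))*(-11) = -15*√5*(-11) = 165*√5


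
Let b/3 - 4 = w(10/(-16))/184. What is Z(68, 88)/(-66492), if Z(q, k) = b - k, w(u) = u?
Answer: 111887/97876224 ≈ 0.0011431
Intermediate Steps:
b = 17649/1472 (b = 12 + 3*((10/(-16))/184) = 12 + 3*((10*(-1/16))*(1/184)) = 12 + 3*(-5/8*1/184) = 12 + 3*(-5/1472) = 12 - 15/1472 = 17649/1472 ≈ 11.990)
Z(q, k) = 17649/1472 - k
Z(68, 88)/(-66492) = (17649/1472 - 1*88)/(-66492) = (17649/1472 - 88)*(-1/66492) = -111887/1472*(-1/66492) = 111887/97876224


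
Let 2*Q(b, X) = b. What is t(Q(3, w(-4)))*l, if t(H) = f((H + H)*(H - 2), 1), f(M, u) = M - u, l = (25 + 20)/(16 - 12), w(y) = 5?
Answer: -225/8 ≈ -28.125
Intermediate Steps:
Q(b, X) = b/2
l = 45/4 ≈ 11.250
t(H) = -1 + 2*H*(-2 + H) (t(H) = (H + H)*(H - 2) - 1*1 = (2*H)*(-2 + H) - 1 = 2*H*(-2 + H) - 1 = -1 + 2*H*(-2 + H))
t(Q(3, w(-4)))*l = (-1 + 2*((1/2)*3)*(-2 + (1/2)*3))*(45/4) = (-1 + 2*(3/2)*(-2 + 3/2))*(45/4) = (-1 + 2*(3/2)*(-1/2))*(45/4) = (-1 - 3/2)*(45/4) = -5/2*45/4 = -225/8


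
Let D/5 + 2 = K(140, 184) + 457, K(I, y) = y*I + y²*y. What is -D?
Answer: -31278595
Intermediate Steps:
K(I, y) = y³ + I*y (K(I, y) = I*y + y³ = y³ + I*y)
D = 31278595 (D = -10 + 5*(184*(140 + 184²) + 457) = -10 + 5*(184*(140 + 33856) + 457) = -10 + 5*(184*33996 + 457) = -10 + 5*(6255264 + 457) = -10 + 5*6255721 = -10 + 31278605 = 31278595)
-D = -1*31278595 = -31278595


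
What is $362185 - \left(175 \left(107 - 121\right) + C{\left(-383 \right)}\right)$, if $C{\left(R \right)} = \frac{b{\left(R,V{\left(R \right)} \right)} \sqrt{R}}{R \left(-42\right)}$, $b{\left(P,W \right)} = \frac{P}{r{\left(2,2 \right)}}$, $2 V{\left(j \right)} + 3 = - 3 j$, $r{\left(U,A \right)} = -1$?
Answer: $364635 - \frac{i \sqrt{383}}{42} \approx 3.6464 \cdot 10^{5} - 0.46596 i$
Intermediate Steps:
$V{\left(j \right)} = - \frac{3}{2} - \frac{3 j}{2}$ ($V{\left(j \right)} = - \frac{3}{2} + \frac{\left(-3\right) j}{2} = - \frac{3}{2} - \frac{3 j}{2}$)
$b{\left(P,W \right)} = - P$ ($b{\left(P,W \right)} = \frac{P}{-1} = P \left(-1\right) = - P$)
$C{\left(R \right)} = \frac{\sqrt{R}}{42}$ ($C{\left(R \right)} = \frac{- R \sqrt{R}}{R \left(-42\right)} = \frac{\left(-1\right) R^{\frac{3}{2}}}{\left(-42\right) R} = - R^{\frac{3}{2}} \left(- \frac{1}{42 R}\right) = \frac{\sqrt{R}}{42}$)
$362185 - \left(175 \left(107 - 121\right) + C{\left(-383 \right)}\right) = 362185 - \left(175 \left(107 - 121\right) + \frac{\sqrt{-383}}{42}\right) = 362185 - \left(175 \left(-14\right) + \frac{i \sqrt{383}}{42}\right) = 362185 - \left(-2450 + \frac{i \sqrt{383}}{42}\right) = 362185 + \left(2450 - \frac{i \sqrt{383}}{42}\right) = 364635 - \frac{i \sqrt{383}}{42}$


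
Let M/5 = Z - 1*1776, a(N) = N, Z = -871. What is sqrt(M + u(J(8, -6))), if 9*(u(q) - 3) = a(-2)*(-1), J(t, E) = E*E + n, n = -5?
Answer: I*sqrt(119086)/3 ≈ 115.03*I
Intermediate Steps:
J(t, E) = -5 + E**2 (J(t, E) = E*E - 5 = E**2 - 5 = -5 + E**2)
M = -13235 (M = 5*(-871 - 1*1776) = 5*(-871 - 1776) = 5*(-2647) = -13235)
u(q) = 29/9 (u(q) = 3 + (-2*(-1))/9 = 3 + (1/9)*2 = 3 + 2/9 = 29/9)
sqrt(M + u(J(8, -6))) = sqrt(-13235 + 29/9) = sqrt(-119086/9) = I*sqrt(119086)/3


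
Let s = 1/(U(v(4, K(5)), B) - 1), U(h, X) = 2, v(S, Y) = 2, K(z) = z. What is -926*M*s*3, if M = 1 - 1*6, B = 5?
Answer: 13890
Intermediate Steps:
M = -5 (M = 1 - 6 = -5)
s = 1 (s = 1/(2 - 1) = 1/1 = 1)
-926*M*s*3 = -926*(-5*1)*3 = -(-4630)*3 = -926*(-15) = 13890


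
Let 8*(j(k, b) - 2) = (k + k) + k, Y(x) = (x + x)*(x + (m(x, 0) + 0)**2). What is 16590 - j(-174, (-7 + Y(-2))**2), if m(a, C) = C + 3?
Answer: 66613/4 ≈ 16653.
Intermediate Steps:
m(a, C) = 3 + C
Y(x) = 2*x*(9 + x) (Y(x) = (x + x)*(x + ((3 + 0) + 0)**2) = (2*x)*(x + (3 + 0)**2) = (2*x)*(x + 3**2) = (2*x)*(x + 9) = (2*x)*(9 + x) = 2*x*(9 + x))
j(k, b) = 2 + 3*k/8 (j(k, b) = 2 + ((k + k) + k)/8 = 2 + (2*k + k)/8 = 2 + (3*k)/8 = 2 + 3*k/8)
16590 - j(-174, (-7 + Y(-2))**2) = 16590 - (2 + (3/8)*(-174)) = 16590 - (2 - 261/4) = 16590 - 1*(-253/4) = 16590 + 253/4 = 66613/4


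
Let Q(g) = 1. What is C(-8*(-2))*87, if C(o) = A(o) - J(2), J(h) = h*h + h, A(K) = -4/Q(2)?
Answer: -870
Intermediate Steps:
A(K) = -4 (A(K) = -4/1 = -4*1 = -4)
J(h) = h + h² (J(h) = h² + h = h + h²)
C(o) = -10 (C(o) = -4 - 2*(1 + 2) = -4 - 2*3 = -4 - 1*6 = -4 - 6 = -10)
C(-8*(-2))*87 = -10*87 = -870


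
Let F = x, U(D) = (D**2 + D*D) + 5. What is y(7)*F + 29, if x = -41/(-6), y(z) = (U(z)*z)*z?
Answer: 207101/6 ≈ 34517.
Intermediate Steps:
U(D) = 5 + 2*D**2 (U(D) = (D**2 + D**2) + 5 = 2*D**2 + 5 = 5 + 2*D**2)
y(z) = z**2*(5 + 2*z**2) (y(z) = ((5 + 2*z**2)*z)*z = (z*(5 + 2*z**2))*z = z**2*(5 + 2*z**2))
x = 41/6 (x = -41*(-1/6) = 41/6 ≈ 6.8333)
F = 41/6 ≈ 6.8333
y(7)*F + 29 = (7**2*(5 + 2*7**2))*(41/6) + 29 = (49*(5 + 2*49))*(41/6) + 29 = (49*(5 + 98))*(41/6) + 29 = (49*103)*(41/6) + 29 = 5047*(41/6) + 29 = 206927/6 + 29 = 207101/6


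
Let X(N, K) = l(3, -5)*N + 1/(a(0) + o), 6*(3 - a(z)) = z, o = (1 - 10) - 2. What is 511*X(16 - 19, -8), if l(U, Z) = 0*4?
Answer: -511/8 ≈ -63.875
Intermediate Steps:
o = -11 (o = -9 - 2 = -11)
a(z) = 3 - z/6
l(U, Z) = 0
X(N, K) = -1/8 (X(N, K) = 0*N + 1/((3 - 1/6*0) - 11) = 0 + 1/((3 + 0) - 11) = 0 + 1/(3 - 11) = 0 + 1/(-8) = 0 - 1/8 = -1/8)
511*X(16 - 19, -8) = 511*(-1/8) = -511/8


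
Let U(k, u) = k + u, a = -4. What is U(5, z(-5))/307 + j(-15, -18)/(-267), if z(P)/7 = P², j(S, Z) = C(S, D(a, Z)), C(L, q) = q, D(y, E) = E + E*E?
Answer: -15294/27323 ≈ -0.55975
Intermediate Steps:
D(y, E) = E + E²
j(S, Z) = Z*(1 + Z)
z(P) = 7*P²
U(5, z(-5))/307 + j(-15, -18)/(-267) = (5 + 7*(-5)²)/307 - 18*(1 - 18)/(-267) = (5 + 7*25)*(1/307) - 18*(-17)*(-1/267) = (5 + 175)*(1/307) + 306*(-1/267) = 180*(1/307) - 102/89 = 180/307 - 102/89 = -15294/27323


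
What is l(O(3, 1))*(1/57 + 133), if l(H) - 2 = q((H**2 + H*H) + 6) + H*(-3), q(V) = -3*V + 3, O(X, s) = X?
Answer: -30328/3 ≈ -10109.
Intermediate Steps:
q(V) = 3 - 3*V
l(H) = -13 - 6*H**2 - 3*H (l(H) = 2 + ((3 - 3*((H**2 + H*H) + 6)) + H*(-3)) = 2 + ((3 - 3*((H**2 + H**2) + 6)) - 3*H) = 2 + ((3 - 3*(2*H**2 + 6)) - 3*H) = 2 + ((3 - 3*(6 + 2*H**2)) - 3*H) = 2 + ((3 + (-18 - 6*H**2)) - 3*H) = 2 + ((-15 - 6*H**2) - 3*H) = 2 + (-15 - 6*H**2 - 3*H) = -13 - 6*H**2 - 3*H)
l(O(3, 1))*(1/57 + 133) = (-13 - 6*3**2 - 3*3)*(1/57 + 133) = (-13 - 6*9 - 9)*(1/57 + 133) = (-13 - 54 - 9)*(7582/57) = -76*7582/57 = -30328/3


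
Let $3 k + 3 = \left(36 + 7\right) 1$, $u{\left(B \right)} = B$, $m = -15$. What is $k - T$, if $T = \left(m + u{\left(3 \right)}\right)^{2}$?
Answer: $- \frac{392}{3} \approx -130.67$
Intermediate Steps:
$T = 144$ ($T = \left(-15 + 3\right)^{2} = \left(-12\right)^{2} = 144$)
$k = \frac{40}{3}$ ($k = -1 + \frac{\left(36 + 7\right) 1}{3} = -1 + \frac{43 \cdot 1}{3} = -1 + \frac{1}{3} \cdot 43 = -1 + \frac{43}{3} = \frac{40}{3} \approx 13.333$)
$k - T = \frac{40}{3} - 144 = - \frac{392}{3}$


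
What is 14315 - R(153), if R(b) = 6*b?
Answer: 13397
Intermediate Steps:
14315 - R(153) = 14315 - 6*153 = 14315 - 1*918 = 14315 - 918 = 13397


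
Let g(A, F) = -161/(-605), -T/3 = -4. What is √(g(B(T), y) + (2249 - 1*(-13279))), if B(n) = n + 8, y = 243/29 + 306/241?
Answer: √46973005/55 ≈ 124.61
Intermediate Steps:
T = 12 (T = -3*(-4) = 12)
y = 67437/6989 (y = 243*(1/29) + 306*(1/241) = 243/29 + 306/241 = 67437/6989 ≈ 9.6490)
B(n) = 8 + n
g(A, F) = 161/605 (g(A, F) = -161*(-1/605) = 161/605)
√(g(B(T), y) + (2249 - 1*(-13279))) = √(161/605 + (2249 - 1*(-13279))) = √(161/605 + (2249 + 13279)) = √(161/605 + 15528) = √(9394601/605) = √46973005/55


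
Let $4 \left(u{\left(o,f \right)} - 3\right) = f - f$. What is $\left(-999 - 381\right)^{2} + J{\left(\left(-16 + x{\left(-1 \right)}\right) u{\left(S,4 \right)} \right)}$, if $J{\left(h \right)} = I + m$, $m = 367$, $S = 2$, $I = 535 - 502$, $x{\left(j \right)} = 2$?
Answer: $1904800$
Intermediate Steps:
$I = 33$
$u{\left(o,f \right)} = 3$ ($u{\left(o,f \right)} = 3 + \frac{f - f}{4} = 3 + \frac{1}{4} \cdot 0 = 3 + 0 = 3$)
$J{\left(h \right)} = 400$ ($J{\left(h \right)} = 33 + 367 = 400$)
$\left(-999 - 381\right)^{2} + J{\left(\left(-16 + x{\left(-1 \right)}\right) u{\left(S,4 \right)} \right)} = \left(-999 - 381\right)^{2} + 400 = \left(-1380\right)^{2} + 400 = 1904400 + 400 = 1904800$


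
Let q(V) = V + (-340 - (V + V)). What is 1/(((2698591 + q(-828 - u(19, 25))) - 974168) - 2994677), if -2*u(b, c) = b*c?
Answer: -2/2540007 ≈ -7.8740e-7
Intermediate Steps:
u(b, c) = -b*c/2
q(V) = -340 - V (q(V) = V + (-340 - 2*V) = -340 - V)
1/(((2698591 + q(-828 - u(19, 25))) - 974168) - 2994677) = 1/(((2698591 + (-340 - (-828 - (-1)*19*25/2))) - 974168) - 2994677) = 1/(((2698591 + (-340 - (-828 - 1*(-475/2)))) - 974168) - 2994677) = 1/(((2698591 + (-340 - (-828 + 475/2))) - 974168) - 2994677) = 1/(((2698591 + (-340 - 1*(-1181/2))) - 974168) - 2994677) = 1/(((2698591 + (-340 + 1181/2)) - 974168) - 2994677) = 1/(((2698591 + 501/2) - 974168) - 2994677) = 1/((5397683/2 - 974168) - 2994677) = 1/(3449347/2 - 2994677) = 1/(-2540007/2) = -2/2540007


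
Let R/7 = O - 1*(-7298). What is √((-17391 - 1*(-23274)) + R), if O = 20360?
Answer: √199489 ≈ 446.64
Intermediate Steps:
R = 193606 (R = 7*(20360 - 1*(-7298)) = 7*(20360 + 7298) = 7*27658 = 193606)
√((-17391 - 1*(-23274)) + R) = √((-17391 - 1*(-23274)) + 193606) = √((-17391 + 23274) + 193606) = √(5883 + 193606) = √199489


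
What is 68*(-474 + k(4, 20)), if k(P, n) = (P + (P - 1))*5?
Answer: -29852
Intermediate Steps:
k(P, n) = -5 + 10*P (k(P, n) = (P + (-1 + P))*5 = (-1 + 2*P)*5 = -5 + 10*P)
68*(-474 + k(4, 20)) = 68*(-474 + (-5 + 10*4)) = 68*(-474 + (-5 + 40)) = 68*(-474 + 35) = 68*(-439) = -29852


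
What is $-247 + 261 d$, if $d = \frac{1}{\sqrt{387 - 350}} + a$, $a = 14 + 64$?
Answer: $20111 + \frac{261 \sqrt{37}}{37} \approx 20154.0$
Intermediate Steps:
$a = 78$
$d = 78 + \frac{\sqrt{37}}{37}$ ($d = \frac{1}{\sqrt{387 - 350}} + 78 = \frac{1}{\sqrt{37}} + 78 = \frac{\sqrt{37}}{37} + 78 = 78 + \frac{\sqrt{37}}{37} \approx 78.164$)
$-247 + 261 d = -247 + 261 \left(78 + \frac{\sqrt{37}}{37}\right) = -247 + \left(20358 + \frac{261 \sqrt{37}}{37}\right) = 20111 + \frac{261 \sqrt{37}}{37}$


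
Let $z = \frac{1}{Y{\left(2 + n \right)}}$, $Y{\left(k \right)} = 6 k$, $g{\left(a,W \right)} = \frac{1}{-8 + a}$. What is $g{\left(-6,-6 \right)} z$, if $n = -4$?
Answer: $\frac{1}{168} \approx 0.0059524$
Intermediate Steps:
$z = - \frac{1}{12}$ ($z = \frac{1}{6 \left(2 - 4\right)} = \frac{1}{6 \left(-2\right)} = \frac{1}{-12} = - \frac{1}{12} \approx -0.083333$)
$g{\left(-6,-6 \right)} z = \frac{1}{-8 - 6} \left(- \frac{1}{12}\right) = \frac{1}{-14} \left(- \frac{1}{12}\right) = \left(- \frac{1}{14}\right) \left(- \frac{1}{12}\right) = \frac{1}{168}$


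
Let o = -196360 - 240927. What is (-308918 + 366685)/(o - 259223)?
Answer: -57767/696510 ≈ -0.082938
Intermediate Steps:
o = -437287
(-308918 + 366685)/(o - 259223) = (-308918 + 366685)/(-437287 - 259223) = 57767/(-696510) = 57767*(-1/696510) = -57767/696510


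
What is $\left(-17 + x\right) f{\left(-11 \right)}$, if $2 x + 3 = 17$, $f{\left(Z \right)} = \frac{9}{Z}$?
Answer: $\frac{90}{11} \approx 8.1818$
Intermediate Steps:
$x = 7$ ($x = - \frac{3}{2} + \frac{1}{2} \cdot 17 = - \frac{3}{2} + \frac{17}{2} = 7$)
$\left(-17 + x\right) f{\left(-11 \right)} = \left(-17 + 7\right) \frac{9}{-11} = - 10 \cdot 9 \left(- \frac{1}{11}\right) = \left(-10\right) \left(- \frac{9}{11}\right) = \frac{90}{11}$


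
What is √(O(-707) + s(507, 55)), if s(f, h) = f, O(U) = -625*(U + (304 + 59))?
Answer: √215507 ≈ 464.23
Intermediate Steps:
O(U) = -226875 - 625*U (O(U) = -625*(U + 363) = -625*(363 + U) = -226875 - 625*U)
√(O(-707) + s(507, 55)) = √((-226875 - 625*(-707)) + 507) = √((-226875 + 441875) + 507) = √(215000 + 507) = √215507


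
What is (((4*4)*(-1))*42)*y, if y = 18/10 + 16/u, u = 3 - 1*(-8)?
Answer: -120288/55 ≈ -2187.1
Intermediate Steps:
u = 11 (u = 3 + 8 = 11)
y = 179/55 (y = 18/10 + 16/11 = 18*(⅒) + 16*(1/11) = 9/5 + 16/11 = 179/55 ≈ 3.2545)
(((4*4)*(-1))*42)*y = (((4*4)*(-1))*42)*(179/55) = ((16*(-1))*42)*(179/55) = -16*42*(179/55) = -672*179/55 = -120288/55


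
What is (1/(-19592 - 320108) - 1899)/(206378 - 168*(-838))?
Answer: -645090301/117930931400 ≈ -0.0054701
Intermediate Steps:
(1/(-19592 - 320108) - 1899)/(206378 - 168*(-838)) = (1/(-339700) - 1899)/(206378 + 140784) = (-1/339700 - 1899)/347162 = -645090301/339700*1/347162 = -645090301/117930931400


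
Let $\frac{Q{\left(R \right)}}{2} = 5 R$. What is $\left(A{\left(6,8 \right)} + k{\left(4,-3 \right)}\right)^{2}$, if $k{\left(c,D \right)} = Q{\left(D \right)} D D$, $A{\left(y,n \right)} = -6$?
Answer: $76176$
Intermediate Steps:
$Q{\left(R \right)} = 10 R$ ($Q{\left(R \right)} = 2 \cdot 5 R = 10 R$)
$k{\left(c,D \right)} = 10 D^{3}$ ($k{\left(c,D \right)} = 10 D D D = 10 D^{2} D = 10 D^{3}$)
$\left(A{\left(6,8 \right)} + k{\left(4,-3 \right)}\right)^{2} = \left(-6 + 10 \left(-3\right)^{3}\right)^{2} = \left(-6 + 10 \left(-27\right)\right)^{2} = \left(-6 - 270\right)^{2} = \left(-276\right)^{2} = 76176$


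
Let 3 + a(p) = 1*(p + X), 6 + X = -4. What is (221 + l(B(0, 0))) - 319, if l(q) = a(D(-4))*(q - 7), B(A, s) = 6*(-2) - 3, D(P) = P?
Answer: 276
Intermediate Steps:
X = -10 (X = -6 - 4 = -10)
a(p) = -13 + p (a(p) = -3 + 1*(p - 10) = -3 + 1*(-10 + p) = -3 + (-10 + p) = -13 + p)
B(A, s) = -15 (B(A, s) = -12 - 3 = -15)
l(q) = 119 - 17*q (l(q) = (-13 - 4)*(q - 7) = -17*(-7 + q) = 119 - 17*q)
(221 + l(B(0, 0))) - 319 = (221 + (119 - 17*(-15))) - 319 = (221 + (119 + 255)) - 319 = (221 + 374) - 319 = 595 - 319 = 276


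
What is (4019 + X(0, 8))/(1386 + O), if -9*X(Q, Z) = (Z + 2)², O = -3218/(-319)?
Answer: 11506649/4008168 ≈ 2.8708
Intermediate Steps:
O = 3218/319 (O = -3218*(-1/319) = 3218/319 ≈ 10.088)
X(Q, Z) = -(2 + Z)²/9 (X(Q, Z) = -(Z + 2)²/9 = -(2 + Z)²/9)
(4019 + X(0, 8))/(1386 + O) = (4019 - (2 + 8)²/9)/(1386 + 3218/319) = (4019 - ⅑*10²)/(445352/319) = (4019 - ⅑*100)*(319/445352) = (4019 - 100/9)*(319/445352) = (36071/9)*(319/445352) = 11506649/4008168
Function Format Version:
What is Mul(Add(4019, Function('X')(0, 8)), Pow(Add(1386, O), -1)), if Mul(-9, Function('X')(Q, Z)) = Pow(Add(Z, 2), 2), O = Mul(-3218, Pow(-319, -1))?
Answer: Rational(11506649, 4008168) ≈ 2.8708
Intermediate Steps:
O = Rational(3218, 319) (O = Mul(-3218, Rational(-1, 319)) = Rational(3218, 319) ≈ 10.088)
Function('X')(Q, Z) = Mul(Rational(-1, 9), Pow(Add(2, Z), 2)) (Function('X')(Q, Z) = Mul(Rational(-1, 9), Pow(Add(Z, 2), 2)) = Mul(Rational(-1, 9), Pow(Add(2, Z), 2)))
Mul(Add(4019, Function('X')(0, 8)), Pow(Add(1386, O), -1)) = Mul(Add(4019, Mul(Rational(-1, 9), Pow(Add(2, 8), 2))), Pow(Add(1386, Rational(3218, 319)), -1)) = Mul(Add(4019, Mul(Rational(-1, 9), Pow(10, 2))), Pow(Rational(445352, 319), -1)) = Mul(Add(4019, Mul(Rational(-1, 9), 100)), Rational(319, 445352)) = Mul(Add(4019, Rational(-100, 9)), Rational(319, 445352)) = Mul(Rational(36071, 9), Rational(319, 445352)) = Rational(11506649, 4008168)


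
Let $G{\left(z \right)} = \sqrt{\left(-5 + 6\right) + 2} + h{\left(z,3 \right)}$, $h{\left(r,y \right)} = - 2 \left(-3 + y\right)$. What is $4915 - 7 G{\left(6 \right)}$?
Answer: $4915 - 7 \sqrt{3} \approx 4902.9$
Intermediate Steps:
$h{\left(r,y \right)} = 6 - 2 y$
$G{\left(z \right)} = \sqrt{3}$ ($G{\left(z \right)} = \sqrt{\left(-5 + 6\right) + 2} + \left(6 - 6\right) = \sqrt{1 + 2} + \left(6 - 6\right) = \sqrt{3} + 0 = \sqrt{3}$)
$4915 - 7 G{\left(6 \right)} = 4915 - 7 \sqrt{3}$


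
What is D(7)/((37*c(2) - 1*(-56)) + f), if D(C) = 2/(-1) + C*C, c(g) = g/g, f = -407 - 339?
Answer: -47/653 ≈ -0.071975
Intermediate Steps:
f = -746
c(g) = 1
D(C) = -2 + C² (D(C) = 2*(-1) + C² = -2 + C²)
D(7)/((37*c(2) - 1*(-56)) + f) = (-2 + 7²)/((37*1 - 1*(-56)) - 746) = (-2 + 49)/((37 + 56) - 746) = 47/(93 - 746) = 47/(-653) = -1/653*47 = -47/653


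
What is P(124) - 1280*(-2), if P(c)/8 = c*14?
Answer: 16448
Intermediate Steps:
P(c) = 112*c (P(c) = 8*(c*14) = 8*(14*c) = 112*c)
P(124) - 1280*(-2) = 112*124 - 1280*(-2) = 13888 + 2560 = 16448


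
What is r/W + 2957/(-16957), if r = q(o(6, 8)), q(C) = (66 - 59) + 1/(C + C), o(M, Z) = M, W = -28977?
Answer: -1029661213/5896355868 ≈ -0.17463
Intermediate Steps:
q(C) = 7 + 1/(2*C)
r = 85/12 (r = 7 + (1/2)/6 = 7 + (1/2)*(1/6) = 7 + 1/12 = 85/12 ≈ 7.0833)
r/W + 2957/(-16957) = (85/12)/(-28977) + 2957/(-16957) = (85/12)*(-1/28977) + 2957*(-1/16957) = -85/347724 - 2957/16957 = -1029661213/5896355868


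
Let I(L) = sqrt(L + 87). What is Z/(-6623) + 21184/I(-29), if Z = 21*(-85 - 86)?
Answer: 3591/6623 + 10592*sqrt(58)/29 ≈ 2782.1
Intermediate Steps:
I(L) = sqrt(87 + L)
Z = -3591 (Z = 21*(-171) = -3591)
Z/(-6623) + 21184/I(-29) = -3591/(-6623) + 21184/(sqrt(87 - 29)) = -3591*(-1/6623) + 21184/(sqrt(58)) = 3591/6623 + 21184*(sqrt(58)/58) = 3591/6623 + 10592*sqrt(58)/29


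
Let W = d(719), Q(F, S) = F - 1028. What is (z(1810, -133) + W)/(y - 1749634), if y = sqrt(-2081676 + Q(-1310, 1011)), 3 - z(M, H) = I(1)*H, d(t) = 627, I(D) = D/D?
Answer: -6123719/14042299165 - 7*I*sqrt(2084014)/28084598330 ≈ -0.00043609 - 3.5982e-7*I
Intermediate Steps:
I(D) = 1
Q(F, S) = -1028 + F
z(M, H) = 3 - H
W = 627
y = I*sqrt(2084014) (y = sqrt(-2081676 + (-1028 - 1310)) = sqrt(-2081676 - 2338) = sqrt(-2084014) = I*sqrt(2084014) ≈ 1443.6*I)
(z(1810, -133) + W)/(y - 1749634) = ((3 - 1*(-133)) + 627)/(I*sqrt(2084014) - 1749634) = ((3 + 133) + 627)/(-1749634 + I*sqrt(2084014)) = (136 + 627)/(-1749634 + I*sqrt(2084014)) = 763/(-1749634 + I*sqrt(2084014))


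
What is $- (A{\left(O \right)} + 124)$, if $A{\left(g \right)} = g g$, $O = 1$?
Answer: $-125$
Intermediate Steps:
$A{\left(g \right)} = g^{2}$
$- (A{\left(O \right)} + 124) = - (1^{2} + 124) = - (1 + 124) = \left(-1\right) 125 = -125$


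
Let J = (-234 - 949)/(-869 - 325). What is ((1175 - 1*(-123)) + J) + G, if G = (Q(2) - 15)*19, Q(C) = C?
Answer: 1256077/1194 ≈ 1052.0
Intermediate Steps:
J = 1183/1194 (J = -1183/(-1194) = -1183*(-1/1194) = 1183/1194 ≈ 0.99079)
G = -247 (G = (2 - 15)*19 = -13*19 = -247)
((1175 - 1*(-123)) + J) + G = ((1175 - 1*(-123)) + 1183/1194) - 247 = ((1175 + 123) + 1183/1194) - 247 = (1298 + 1183/1194) - 247 = 1550995/1194 - 247 = 1256077/1194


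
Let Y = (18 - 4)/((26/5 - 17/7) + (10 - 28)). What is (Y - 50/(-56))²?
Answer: 156025/222725776 ≈ 0.00070053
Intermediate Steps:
Y = -490/533 (Y = 14/((26*(⅕) - 17*⅐) - 18) = 14/((26/5 - 17/7) - 18) = 14/(97/35 - 18) = 14/(-533/35) = 14*(-35/533) = -490/533 ≈ -0.91932)
(Y - 50/(-56))² = (-490/533 - 50/(-56))² = (-490/533 - 50*(-1/56))² = (-490/533 + 25/28)² = (-395/14924)² = 156025/222725776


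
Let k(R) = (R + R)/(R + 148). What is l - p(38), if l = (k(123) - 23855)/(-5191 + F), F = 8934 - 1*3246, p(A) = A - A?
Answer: -6464459/134687 ≈ -47.996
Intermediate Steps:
p(A) = 0
k(R) = 2*R/(148 + R) (k(R) = (2*R)/(148 + R) = 2*R/(148 + R))
F = 5688 (F = 8934 - 3246 = 5688)
l = -6464459/134687 (l = (2*123/(148 + 123) - 23855)/(-5191 + 5688) = (2*123/271 - 23855)/497 = (2*123*(1/271) - 23855)*(1/497) = (246/271 - 23855)*(1/497) = -6464459/271*1/497 = -6464459/134687 ≈ -47.996)
l - p(38) = -6464459/134687 - 1*0 = -6464459/134687 + 0 = -6464459/134687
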